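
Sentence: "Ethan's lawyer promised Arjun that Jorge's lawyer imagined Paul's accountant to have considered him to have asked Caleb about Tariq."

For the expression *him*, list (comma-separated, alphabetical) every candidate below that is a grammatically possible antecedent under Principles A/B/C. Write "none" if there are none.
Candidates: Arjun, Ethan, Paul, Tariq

*him* is a pronoun; Principle B requires it to be free in its binding domain — the clause headed by 'considered'.
— Arjun: object of the matrix clause; c-commands the pronoun but lies outside its binding domain — allowed.
— Ethan: possessor inside the subject DP of the matrix clause; does not c-command the pronoun — Principle B does not apply; allowed.
— Paul: possessor inside the subject DP of the clause headed by 'considered'; does not c-command the pronoun — Principle B does not apply; allowed.
— Tariq: second object of the clause headed by 'asked'; is c-commanded by the pronoun; coreference would bind this R-expression — blocked (Principle C).

Arjun, Ethan, Paul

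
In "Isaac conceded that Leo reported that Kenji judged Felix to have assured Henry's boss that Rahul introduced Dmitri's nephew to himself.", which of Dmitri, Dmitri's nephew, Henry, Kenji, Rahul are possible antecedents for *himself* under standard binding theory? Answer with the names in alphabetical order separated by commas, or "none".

Dmitri's nephew, Rahul

*himself* is a reflexive; Principle A requires it to be bound within its binding domain — the clause headed by 'introduced'.
— Dmitri: possessor inside the object DP of the clause headed by 'introduced'; does not c-command the reflexive — cannot bind it (Principle A).
— Dmitri's nephew: object of the clause headed by 'introduced'; c-commands the reflexive within its binding domain — allowed (Principle A).
— Henry: possessor inside the object DP of the clause headed by 'assured'; does not c-command the reflexive — cannot bind it (Principle A).
— Kenji: subject of the clause headed by 'judged'; c-commands the reflexive but lies outside its binding domain — cannot bind it (Principle A).
— Rahul: subject of the clause headed by 'introduced'; c-commands the reflexive within its binding domain — allowed (Principle A).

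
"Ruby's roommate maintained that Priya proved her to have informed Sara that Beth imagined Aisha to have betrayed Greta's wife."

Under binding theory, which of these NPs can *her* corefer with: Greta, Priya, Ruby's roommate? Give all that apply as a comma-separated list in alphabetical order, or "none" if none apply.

Ruby's roommate

*her* is a pronoun; Principle B requires it to be free in its binding domain — the clause headed by 'proved'.
— Greta: possessor inside the object DP of the clause headed by 'betrayed'; is c-commanded by the pronoun; coreference would bind this R-expression — blocked (Principle C).
— Priya: subject of the clause headed by 'proved'; c-commands the pronoun within its binding domain — blocked (Principle B).
— Ruby's roommate: subject of the matrix clause; c-commands the pronoun but lies outside its binding domain — allowed.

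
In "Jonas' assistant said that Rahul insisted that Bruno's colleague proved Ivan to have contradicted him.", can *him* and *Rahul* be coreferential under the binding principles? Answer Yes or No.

Yes

*Rahul* is an R-expression; Principle C requires it to be free (not bound by any c-commanding expression).
— him: object of the clause headed by 'contradicted'; the pronoun does not c-command the R-expression — coreference allowed.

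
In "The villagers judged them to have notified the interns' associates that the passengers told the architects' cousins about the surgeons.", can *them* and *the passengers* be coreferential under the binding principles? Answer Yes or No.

*the passengers* is an R-expression; Principle C requires it to be free (not bound by any c-commanding expression).
— them: subject of the clause headed by 'notified'; the pronoun c-commands the R-expression — coreference blocked (Principle C).

No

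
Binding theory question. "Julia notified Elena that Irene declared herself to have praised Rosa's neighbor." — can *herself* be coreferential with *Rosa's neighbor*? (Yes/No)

No

*herself* is a reflexive; Principle A requires it to be bound within its binding domain — the clause headed by 'declared'.
— Rosa's neighbor: object of the clause headed by 'praised'; does not c-command the reflexive — cannot bind it (Principle A).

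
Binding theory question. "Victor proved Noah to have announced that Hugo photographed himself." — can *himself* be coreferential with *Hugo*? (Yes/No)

Yes

*himself* is a reflexive; Principle A requires it to be bound within its binding domain — the clause headed by 'photographed'.
— Hugo: subject of the clause headed by 'photographed'; c-commands the reflexive within its binding domain — allowed (Principle A).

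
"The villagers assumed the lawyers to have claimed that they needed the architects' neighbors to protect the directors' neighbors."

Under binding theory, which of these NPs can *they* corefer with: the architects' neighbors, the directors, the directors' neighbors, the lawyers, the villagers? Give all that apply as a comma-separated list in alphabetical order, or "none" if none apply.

the lawyers, the villagers

*they* is a pronoun; Principle B requires it to be free in its binding domain — the clause headed by 'needed'.
— the architects' neighbors: subject of the clause headed by 'protect'; is c-commanded by the pronoun; coreference would bind this R-expression — blocked (Principle C).
— the directors: possessor inside the object DP of the clause headed by 'protect'; is c-commanded by the pronoun; coreference would bind this R-expression — blocked (Principle C).
— the directors' neighbors: object of the clause headed by 'protect'; is c-commanded by the pronoun; coreference would bind this R-expression — blocked (Principle C).
— the lawyers: subject of the clause headed by 'claimed'; c-commands the pronoun but lies outside its binding domain — allowed.
— the villagers: subject of the matrix clause; c-commands the pronoun but lies outside its binding domain — allowed.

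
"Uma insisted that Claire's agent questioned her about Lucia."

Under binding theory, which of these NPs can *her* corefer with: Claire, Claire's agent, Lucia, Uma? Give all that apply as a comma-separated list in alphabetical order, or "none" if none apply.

Claire, Uma

*her* is a pronoun; Principle B requires it to be free in its binding domain — the clause headed by 'questioned'.
— Claire: possessor inside the subject DP of the clause headed by 'questioned'; does not c-command the pronoun — Principle B does not apply; allowed.
— Claire's agent: subject of the clause headed by 'questioned'; c-commands the pronoun within its binding domain — blocked (Principle B).
— Lucia: second object of the clause headed by 'questioned'; is c-commanded by the pronoun; coreference would bind this R-expression — blocked (Principle C).
— Uma: subject of the matrix clause; c-commands the pronoun but lies outside its binding domain — allowed.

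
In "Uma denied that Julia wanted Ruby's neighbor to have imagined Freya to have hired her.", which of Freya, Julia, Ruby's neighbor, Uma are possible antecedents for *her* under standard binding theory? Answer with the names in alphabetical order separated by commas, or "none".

*her* is a pronoun; Principle B requires it to be free in its binding domain — the clause headed by 'hired'.
— Freya: subject of the clause headed by 'hired'; c-commands the pronoun within its binding domain — blocked (Principle B).
— Julia: subject of the clause headed by 'wanted'; c-commands the pronoun but lies outside its binding domain — allowed.
— Ruby's neighbor: subject of the clause headed by 'imagined'; c-commands the pronoun but lies outside its binding domain — allowed.
— Uma: subject of the matrix clause; c-commands the pronoun but lies outside its binding domain — allowed.

Julia, Ruby's neighbor, Uma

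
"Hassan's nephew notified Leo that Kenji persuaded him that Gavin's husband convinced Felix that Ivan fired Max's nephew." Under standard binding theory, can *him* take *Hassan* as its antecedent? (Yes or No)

*him* is a pronoun; Principle B requires it to be free in its binding domain — the clause headed by 'persuaded'.
— Hassan: possessor inside the subject DP of the matrix clause; does not c-command the pronoun — Principle B does not apply; allowed.

Yes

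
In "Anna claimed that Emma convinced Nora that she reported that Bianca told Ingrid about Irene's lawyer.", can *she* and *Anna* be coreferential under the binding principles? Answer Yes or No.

Yes

*Anna* is an R-expression; Principle C requires it to be free (not bound by any c-commanding expression).
— she: subject of the clause headed by 'reported'; the pronoun does not c-command the R-expression — coreference allowed.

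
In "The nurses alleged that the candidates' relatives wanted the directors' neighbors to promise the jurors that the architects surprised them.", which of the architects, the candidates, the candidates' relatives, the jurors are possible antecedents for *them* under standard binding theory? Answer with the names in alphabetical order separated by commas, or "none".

the candidates, the candidates' relatives, the jurors

*them* is a pronoun; Principle B requires it to be free in its binding domain — the clause headed by 'surprised'.
— the architects: subject of the clause headed by 'surprised'; c-commands the pronoun within its binding domain — blocked (Principle B).
— the candidates: possessor inside the subject DP of the clause headed by 'wanted'; does not c-command the pronoun — Principle B does not apply; allowed.
— the candidates' relatives: subject of the clause headed by 'wanted'; c-commands the pronoun but lies outside its binding domain — allowed.
— the jurors: object of the clause headed by 'promise'; c-commands the pronoun but lies outside its binding domain — allowed.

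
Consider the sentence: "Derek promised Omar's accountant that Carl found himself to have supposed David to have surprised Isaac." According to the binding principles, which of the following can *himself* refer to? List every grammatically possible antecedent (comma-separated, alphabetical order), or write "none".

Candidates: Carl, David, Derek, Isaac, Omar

*himself* is a reflexive; Principle A requires it to be bound within its binding domain — the clause headed by 'found'.
— Carl: subject of the clause headed by 'found'; c-commands the reflexive within its binding domain — allowed (Principle A).
— David: subject of the clause headed by 'surprised'; does not c-command the reflexive — cannot bind it (Principle A).
— Derek: subject of the matrix clause; c-commands the reflexive but lies outside its binding domain — cannot bind it (Principle A).
— Isaac: object of the clause headed by 'surprised'; does not c-command the reflexive — cannot bind it (Principle A).
— Omar: possessor inside the object DP of the matrix clause; does not c-command the reflexive — cannot bind it (Principle A).

Carl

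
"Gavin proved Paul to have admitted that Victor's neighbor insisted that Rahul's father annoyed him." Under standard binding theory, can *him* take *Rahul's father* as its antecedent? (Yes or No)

No

*him* is a pronoun; Principle B requires it to be free in its binding domain — the clause headed by 'annoyed'.
— Rahul's father: subject of the clause headed by 'annoyed'; c-commands the pronoun within its binding domain — blocked (Principle B).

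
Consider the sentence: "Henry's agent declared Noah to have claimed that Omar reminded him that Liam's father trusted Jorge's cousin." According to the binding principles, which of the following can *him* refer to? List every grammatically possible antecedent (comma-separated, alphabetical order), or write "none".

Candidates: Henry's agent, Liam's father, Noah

*him* is a pronoun; Principle B requires it to be free in its binding domain — the clause headed by 'reminded'.
— Henry's agent: subject of the matrix clause; c-commands the pronoun but lies outside its binding domain — allowed.
— Liam's father: subject of the clause headed by 'trusted'; is c-commanded by the pronoun; coreference would bind this R-expression — blocked (Principle C).
— Noah: subject of the clause headed by 'claimed'; c-commands the pronoun but lies outside its binding domain — allowed.

Henry's agent, Noah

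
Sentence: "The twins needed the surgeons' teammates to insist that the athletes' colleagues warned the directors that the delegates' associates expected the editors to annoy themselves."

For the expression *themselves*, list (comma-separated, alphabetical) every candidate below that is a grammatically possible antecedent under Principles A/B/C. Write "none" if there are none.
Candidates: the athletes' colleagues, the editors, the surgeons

*themselves* is a reflexive; Principle A requires it to be bound within its binding domain — the clause headed by 'annoy'.
— the athletes' colleagues: subject of the clause headed by 'warned'; c-commands the reflexive but lies outside its binding domain — cannot bind it (Principle A).
— the editors: subject of the clause headed by 'annoy'; c-commands the reflexive within its binding domain — allowed (Principle A).
— the surgeons: possessor inside the subject DP of the clause headed by 'insist'; does not c-command the reflexive — cannot bind it (Principle A).

the editors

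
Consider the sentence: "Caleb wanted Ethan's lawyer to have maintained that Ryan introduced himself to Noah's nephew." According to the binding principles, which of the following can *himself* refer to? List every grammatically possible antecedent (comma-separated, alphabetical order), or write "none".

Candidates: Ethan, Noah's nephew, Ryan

*himself* is a reflexive; Principle A requires it to be bound within its binding domain — the clause headed by 'introduced'.
— Ethan: possessor inside the subject DP of the clause headed by 'maintained'; does not c-command the reflexive — cannot bind it (Principle A).
— Noah's nephew: second object of the clause headed by 'introduced'; does not c-command the reflexive — cannot bind it (Principle A).
— Ryan: subject of the clause headed by 'introduced'; c-commands the reflexive within its binding domain — allowed (Principle A).

Ryan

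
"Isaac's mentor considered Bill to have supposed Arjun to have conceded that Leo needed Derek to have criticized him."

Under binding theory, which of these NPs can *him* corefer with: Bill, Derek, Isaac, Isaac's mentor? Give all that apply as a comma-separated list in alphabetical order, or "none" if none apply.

Bill, Isaac, Isaac's mentor

*him* is a pronoun; Principle B requires it to be free in its binding domain — the clause headed by 'criticized'.
— Bill: subject of the clause headed by 'supposed'; c-commands the pronoun but lies outside its binding domain — allowed.
— Derek: subject of the clause headed by 'criticized'; c-commands the pronoun within its binding domain — blocked (Principle B).
— Isaac: possessor inside the subject DP of the matrix clause; does not c-command the pronoun — Principle B does not apply; allowed.
— Isaac's mentor: subject of the matrix clause; c-commands the pronoun but lies outside its binding domain — allowed.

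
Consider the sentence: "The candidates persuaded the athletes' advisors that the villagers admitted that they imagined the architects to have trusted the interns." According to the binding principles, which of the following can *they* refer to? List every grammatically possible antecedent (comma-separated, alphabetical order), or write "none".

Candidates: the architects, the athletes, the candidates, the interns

*they* is a pronoun; Principle B requires it to be free in its binding domain — the clause headed by 'imagined'.
— the architects: subject of the clause headed by 'trusted'; is c-commanded by the pronoun; coreference would bind this R-expression — blocked (Principle C).
— the athletes: possessor inside the object DP of the matrix clause; does not c-command the pronoun — Principle B does not apply; allowed.
— the candidates: subject of the matrix clause; c-commands the pronoun but lies outside its binding domain — allowed.
— the interns: object of the clause headed by 'trusted'; is c-commanded by the pronoun; coreference would bind this R-expression — blocked (Principle C).

the athletes, the candidates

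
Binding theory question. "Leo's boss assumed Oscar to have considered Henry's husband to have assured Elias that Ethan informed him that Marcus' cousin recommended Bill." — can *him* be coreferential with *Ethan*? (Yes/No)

No

*him* is a pronoun; Principle B requires it to be free in its binding domain — the clause headed by 'informed'.
— Ethan: subject of the clause headed by 'informed'; c-commands the pronoun within its binding domain — blocked (Principle B).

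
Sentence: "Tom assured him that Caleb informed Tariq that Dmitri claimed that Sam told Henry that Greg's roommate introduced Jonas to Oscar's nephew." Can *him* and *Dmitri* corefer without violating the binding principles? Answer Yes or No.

*Dmitri* is an R-expression; Principle C requires it to be free (not bound by any c-commanding expression).
— him: object of the matrix clause; the pronoun c-commands the R-expression — coreference blocked (Principle C).

No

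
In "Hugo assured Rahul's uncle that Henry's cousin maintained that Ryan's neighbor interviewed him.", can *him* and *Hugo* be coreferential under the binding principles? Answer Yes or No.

Yes

*Hugo* is an R-expression; Principle C requires it to be free (not bound by any c-commanding expression).
— him: object of the clause headed by 'interviewed'; the pronoun does not c-command the R-expression — coreference allowed.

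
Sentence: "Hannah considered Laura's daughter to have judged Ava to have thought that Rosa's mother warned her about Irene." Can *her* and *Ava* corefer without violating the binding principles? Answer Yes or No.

Yes

*Ava* is an R-expression; Principle C requires it to be free (not bound by any c-commanding expression).
— her: object of the clause headed by 'warned'; the pronoun does not c-command the R-expression — coreference allowed.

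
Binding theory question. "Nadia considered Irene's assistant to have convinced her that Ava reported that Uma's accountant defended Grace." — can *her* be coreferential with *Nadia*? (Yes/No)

Yes

*her* is a pronoun; Principle B requires it to be free in its binding domain — the clause headed by 'convinced'.
— Nadia: subject of the matrix clause; c-commands the pronoun but lies outside its binding domain — allowed.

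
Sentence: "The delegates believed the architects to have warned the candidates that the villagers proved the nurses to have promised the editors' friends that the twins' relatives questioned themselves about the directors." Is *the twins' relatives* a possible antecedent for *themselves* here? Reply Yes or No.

*themselves* is a reflexive; Principle A requires it to be bound within its binding domain — the clause headed by 'questioned'.
— the twins' relatives: subject of the clause headed by 'questioned'; c-commands the reflexive within its binding domain — allowed (Principle A).

Yes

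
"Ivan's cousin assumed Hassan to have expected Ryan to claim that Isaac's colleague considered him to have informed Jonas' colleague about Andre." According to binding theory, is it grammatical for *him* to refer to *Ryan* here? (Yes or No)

*Ryan* is an R-expression; Principle C requires it to be free (not bound by any c-commanding expression).
— him: subject of the clause headed by 'informed'; the pronoun does not c-command the R-expression — coreference allowed.

Yes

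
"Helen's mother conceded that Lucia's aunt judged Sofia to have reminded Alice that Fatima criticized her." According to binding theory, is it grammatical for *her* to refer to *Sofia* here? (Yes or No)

Yes

*Sofia* is an R-expression; Principle C requires it to be free (not bound by any c-commanding expression).
— her: object of the clause headed by 'criticized'; the pronoun does not c-command the R-expression — coreference allowed.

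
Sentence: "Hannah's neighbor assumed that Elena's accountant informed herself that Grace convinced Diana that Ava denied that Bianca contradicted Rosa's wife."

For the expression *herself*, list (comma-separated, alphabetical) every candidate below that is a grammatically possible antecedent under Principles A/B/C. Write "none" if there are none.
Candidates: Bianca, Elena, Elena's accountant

*herself* is a reflexive; Principle A requires it to be bound within its binding domain — the clause headed by 'informed'.
— Bianca: subject of the clause headed by 'contradicted'; does not c-command the reflexive — cannot bind it (Principle A).
— Elena: possessor inside the subject DP of the clause headed by 'informed'; does not c-command the reflexive — cannot bind it (Principle A).
— Elena's accountant: subject of the clause headed by 'informed'; c-commands the reflexive within its binding domain — allowed (Principle A).

Elena's accountant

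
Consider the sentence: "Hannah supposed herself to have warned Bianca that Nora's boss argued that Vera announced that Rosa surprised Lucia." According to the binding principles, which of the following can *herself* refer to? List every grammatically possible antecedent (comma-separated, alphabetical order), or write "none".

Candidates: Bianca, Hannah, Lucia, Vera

Hannah

*herself* is a reflexive; Principle A requires it to be bound within its binding domain — the matrix clause.
— Bianca: object of the clause headed by 'warned'; does not c-command the reflexive — cannot bind it (Principle A).
— Hannah: subject of the matrix clause; c-commands the reflexive within its binding domain — allowed (Principle A).
— Lucia: object of the clause headed by 'surprised'; does not c-command the reflexive — cannot bind it (Principle A).
— Vera: subject of the clause headed by 'announced'; does not c-command the reflexive — cannot bind it (Principle A).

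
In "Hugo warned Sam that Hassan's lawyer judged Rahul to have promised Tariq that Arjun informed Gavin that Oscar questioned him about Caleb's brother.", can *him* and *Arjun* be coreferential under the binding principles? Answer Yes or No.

*Arjun* is an R-expression; Principle C requires it to be free (not bound by any c-commanding expression).
— him: object of the clause headed by 'questioned'; the pronoun does not c-command the R-expression — coreference allowed.

Yes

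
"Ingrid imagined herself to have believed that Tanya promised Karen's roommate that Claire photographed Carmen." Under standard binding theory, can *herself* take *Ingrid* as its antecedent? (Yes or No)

*herself* is a reflexive; Principle A requires it to be bound within its binding domain — the matrix clause.
— Ingrid: subject of the matrix clause; c-commands the reflexive within its binding domain — allowed (Principle A).

Yes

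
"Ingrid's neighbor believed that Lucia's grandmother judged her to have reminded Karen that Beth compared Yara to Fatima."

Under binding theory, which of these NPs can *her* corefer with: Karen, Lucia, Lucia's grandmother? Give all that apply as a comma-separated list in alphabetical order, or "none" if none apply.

*her* is a pronoun; Principle B requires it to be free in its binding domain — the clause headed by 'judged'.
— Karen: object of the clause headed by 'reminded'; is c-commanded by the pronoun; coreference would bind this R-expression — blocked (Principle C).
— Lucia: possessor inside the subject DP of the clause headed by 'judged'; does not c-command the pronoun — Principle B does not apply; allowed.
— Lucia's grandmother: subject of the clause headed by 'judged'; c-commands the pronoun within its binding domain — blocked (Principle B).

Lucia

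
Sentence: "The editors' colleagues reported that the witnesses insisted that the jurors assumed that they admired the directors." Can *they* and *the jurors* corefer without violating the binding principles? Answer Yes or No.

Yes

*the jurors* is an R-expression; Principle C requires it to be free (not bound by any c-commanding expression).
— they: subject of the clause headed by 'admired'; the pronoun does not c-command the R-expression — coreference allowed.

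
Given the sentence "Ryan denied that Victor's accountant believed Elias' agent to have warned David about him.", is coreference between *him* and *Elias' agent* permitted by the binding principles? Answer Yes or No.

*him* is a pronoun; Principle B requires it to be free in its binding domain — the clause headed by 'warned'.
— Elias' agent: subject of the clause headed by 'warned'; c-commands the pronoun within its binding domain — blocked (Principle B).

No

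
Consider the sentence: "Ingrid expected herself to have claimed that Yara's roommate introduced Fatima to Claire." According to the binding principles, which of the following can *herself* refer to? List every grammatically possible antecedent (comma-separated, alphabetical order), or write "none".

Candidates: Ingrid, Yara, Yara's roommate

Ingrid

*herself* is a reflexive; Principle A requires it to be bound within its binding domain — the matrix clause.
— Ingrid: subject of the matrix clause; c-commands the reflexive within its binding domain — allowed (Principle A).
— Yara: possessor inside the subject DP of the clause headed by 'introduced'; does not c-command the reflexive — cannot bind it (Principle A).
— Yara's roommate: subject of the clause headed by 'introduced'; does not c-command the reflexive — cannot bind it (Principle A).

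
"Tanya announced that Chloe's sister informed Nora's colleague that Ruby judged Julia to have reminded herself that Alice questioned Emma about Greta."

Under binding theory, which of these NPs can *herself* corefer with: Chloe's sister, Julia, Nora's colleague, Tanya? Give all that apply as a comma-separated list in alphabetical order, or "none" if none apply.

Julia

*herself* is a reflexive; Principle A requires it to be bound within its binding domain — the clause headed by 'reminded'.
— Chloe's sister: subject of the clause headed by 'informed'; c-commands the reflexive but lies outside its binding domain — cannot bind it (Principle A).
— Julia: subject of the clause headed by 'reminded'; c-commands the reflexive within its binding domain — allowed (Principle A).
— Nora's colleague: object of the clause headed by 'informed'; c-commands the reflexive but lies outside its binding domain — cannot bind it (Principle A).
— Tanya: subject of the matrix clause; c-commands the reflexive but lies outside its binding domain — cannot bind it (Principle A).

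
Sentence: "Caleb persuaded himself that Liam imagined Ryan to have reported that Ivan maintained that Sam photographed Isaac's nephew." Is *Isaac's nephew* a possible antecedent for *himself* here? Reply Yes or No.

*himself* is a reflexive; Principle A requires it to be bound within its binding domain — the matrix clause.
— Isaac's nephew: object of the clause headed by 'photographed'; does not c-command the reflexive — cannot bind it (Principle A).

No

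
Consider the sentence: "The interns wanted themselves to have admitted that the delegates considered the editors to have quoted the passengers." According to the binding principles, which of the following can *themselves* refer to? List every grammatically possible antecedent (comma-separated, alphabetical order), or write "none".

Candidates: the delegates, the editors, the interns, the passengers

*themselves* is a reflexive; Principle A requires it to be bound within its binding domain — the matrix clause.
— the delegates: subject of the clause headed by 'considered'; does not c-command the reflexive — cannot bind it (Principle A).
— the editors: subject of the clause headed by 'quoted'; does not c-command the reflexive — cannot bind it (Principle A).
— the interns: subject of the matrix clause; c-commands the reflexive within its binding domain — allowed (Principle A).
— the passengers: object of the clause headed by 'quoted'; does not c-command the reflexive — cannot bind it (Principle A).

the interns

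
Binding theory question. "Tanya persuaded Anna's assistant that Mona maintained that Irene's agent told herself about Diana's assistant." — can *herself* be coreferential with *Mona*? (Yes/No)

No

*herself* is a reflexive; Principle A requires it to be bound within its binding domain — the clause headed by 'told'.
— Mona: subject of the clause headed by 'maintained'; c-commands the reflexive but lies outside its binding domain — cannot bind it (Principle A).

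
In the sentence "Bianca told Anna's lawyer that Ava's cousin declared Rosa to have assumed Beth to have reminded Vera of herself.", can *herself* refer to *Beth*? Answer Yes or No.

*herself* is a reflexive; Principle A requires it to be bound within its binding domain — the clause headed by 'reminded'.
— Beth: subject of the clause headed by 'reminded'; c-commands the reflexive within its binding domain — allowed (Principle A).

Yes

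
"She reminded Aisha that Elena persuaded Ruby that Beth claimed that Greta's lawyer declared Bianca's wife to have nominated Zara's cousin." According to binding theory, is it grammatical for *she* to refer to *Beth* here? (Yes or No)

No

*Beth* is an R-expression; Principle C requires it to be free (not bound by any c-commanding expression).
— she: subject of the matrix clause; the pronoun c-commands the R-expression — coreference blocked (Principle C).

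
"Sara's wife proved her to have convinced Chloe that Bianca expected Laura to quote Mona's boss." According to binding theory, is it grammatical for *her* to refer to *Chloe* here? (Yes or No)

No

*Chloe* is an R-expression; Principle C requires it to be free (not bound by any c-commanding expression).
— her: subject of the clause headed by 'convinced'; the pronoun c-commands the R-expression — coreference blocked (Principle C).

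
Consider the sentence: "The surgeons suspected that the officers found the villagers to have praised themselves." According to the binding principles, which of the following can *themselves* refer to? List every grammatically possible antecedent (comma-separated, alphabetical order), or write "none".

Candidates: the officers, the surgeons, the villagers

*themselves* is a reflexive; Principle A requires it to be bound within its binding domain — the clause headed by 'praised'.
— the officers: subject of the clause headed by 'found'; c-commands the reflexive but lies outside its binding domain — cannot bind it (Principle A).
— the surgeons: subject of the matrix clause; c-commands the reflexive but lies outside its binding domain — cannot bind it (Principle A).
— the villagers: subject of the clause headed by 'praised'; c-commands the reflexive within its binding domain — allowed (Principle A).

the villagers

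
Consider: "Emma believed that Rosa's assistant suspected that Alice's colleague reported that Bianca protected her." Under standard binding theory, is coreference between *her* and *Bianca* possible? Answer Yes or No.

No

*Bianca* is an R-expression; Principle C requires it to be free (not bound by any c-commanding expression).
— her: object of the clause headed by 'protected'; the R-expression locally c-commands the pronoun — coreference blocked (Principle B on the pronoun).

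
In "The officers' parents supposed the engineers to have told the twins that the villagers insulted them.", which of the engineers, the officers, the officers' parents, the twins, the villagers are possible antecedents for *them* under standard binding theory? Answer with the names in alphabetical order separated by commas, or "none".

*them* is a pronoun; Principle B requires it to be free in its binding domain — the clause headed by 'insulted'.
— the engineers: subject of the clause headed by 'told'; c-commands the pronoun but lies outside its binding domain — allowed.
— the officers: possessor inside the subject DP of the matrix clause; does not c-command the pronoun — Principle B does not apply; allowed.
— the officers' parents: subject of the matrix clause; c-commands the pronoun but lies outside its binding domain — allowed.
— the twins: object of the clause headed by 'told'; c-commands the pronoun but lies outside its binding domain — allowed.
— the villagers: subject of the clause headed by 'insulted'; c-commands the pronoun within its binding domain — blocked (Principle B).

the engineers, the officers, the officers' parents, the twins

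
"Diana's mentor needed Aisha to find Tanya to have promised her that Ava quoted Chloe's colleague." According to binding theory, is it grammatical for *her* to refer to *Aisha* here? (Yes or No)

*Aisha* is an R-expression; Principle C requires it to be free (not bound by any c-commanding expression).
— her: object of the clause headed by 'promised'; the pronoun does not c-command the R-expression — coreference allowed.

Yes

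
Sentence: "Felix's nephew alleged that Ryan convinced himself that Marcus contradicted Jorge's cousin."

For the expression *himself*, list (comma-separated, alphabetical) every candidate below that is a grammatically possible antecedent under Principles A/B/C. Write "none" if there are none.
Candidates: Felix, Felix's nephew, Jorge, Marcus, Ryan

Ryan

*himself* is a reflexive; Principle A requires it to be bound within its binding domain — the clause headed by 'convinced'.
— Felix: possessor inside the subject DP of the matrix clause; does not c-command the reflexive — cannot bind it (Principle A).
— Felix's nephew: subject of the matrix clause; c-commands the reflexive but lies outside its binding domain — cannot bind it (Principle A).
— Jorge: possessor inside the object DP of the clause headed by 'contradicted'; does not c-command the reflexive — cannot bind it (Principle A).
— Marcus: subject of the clause headed by 'contradicted'; does not c-command the reflexive — cannot bind it (Principle A).
— Ryan: subject of the clause headed by 'convinced'; c-commands the reflexive within its binding domain — allowed (Principle A).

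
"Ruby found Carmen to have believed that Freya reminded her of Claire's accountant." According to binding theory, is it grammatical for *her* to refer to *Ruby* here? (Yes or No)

Yes

*Ruby* is an R-expression; Principle C requires it to be free (not bound by any c-commanding expression).
— her: object of the clause headed by 'reminded'; the pronoun does not c-command the R-expression — coreference allowed.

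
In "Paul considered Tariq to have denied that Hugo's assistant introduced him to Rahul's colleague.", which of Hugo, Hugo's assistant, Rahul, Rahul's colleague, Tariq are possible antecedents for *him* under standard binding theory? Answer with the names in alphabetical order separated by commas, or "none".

Hugo, Tariq

*him* is a pronoun; Principle B requires it to be free in its binding domain — the clause headed by 'introduced'.
— Hugo: possessor inside the subject DP of the clause headed by 'introduced'; does not c-command the pronoun — Principle B does not apply; allowed.
— Hugo's assistant: subject of the clause headed by 'introduced'; c-commands the pronoun within its binding domain — blocked (Principle B).
— Rahul: possessor inside the second object DP of the clause headed by 'introduced'; is c-commanded by the pronoun; coreference would bind this R-expression — blocked (Principle C).
— Rahul's colleague: second object of the clause headed by 'introduced'; is c-commanded by the pronoun; coreference would bind this R-expression — blocked (Principle C).
— Tariq: subject of the clause headed by 'denied'; c-commands the pronoun but lies outside its binding domain — allowed.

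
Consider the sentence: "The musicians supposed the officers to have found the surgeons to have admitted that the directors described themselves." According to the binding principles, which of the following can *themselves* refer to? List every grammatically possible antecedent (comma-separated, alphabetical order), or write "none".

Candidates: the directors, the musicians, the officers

the directors

*themselves* is a reflexive; Principle A requires it to be bound within its binding domain — the clause headed by 'described'.
— the directors: subject of the clause headed by 'described'; c-commands the reflexive within its binding domain — allowed (Principle A).
— the musicians: subject of the matrix clause; c-commands the reflexive but lies outside its binding domain — cannot bind it (Principle A).
— the officers: subject of the clause headed by 'found'; c-commands the reflexive but lies outside its binding domain — cannot bind it (Principle A).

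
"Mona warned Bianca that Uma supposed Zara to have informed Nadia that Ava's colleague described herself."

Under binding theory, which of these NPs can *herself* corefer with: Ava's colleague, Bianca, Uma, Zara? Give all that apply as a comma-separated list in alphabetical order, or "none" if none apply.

*herself* is a reflexive; Principle A requires it to be bound within its binding domain — the clause headed by 'described'.
— Ava's colleague: subject of the clause headed by 'described'; c-commands the reflexive within its binding domain — allowed (Principle A).
— Bianca: object of the matrix clause; c-commands the reflexive but lies outside its binding domain — cannot bind it (Principle A).
— Uma: subject of the clause headed by 'supposed'; c-commands the reflexive but lies outside its binding domain — cannot bind it (Principle A).
— Zara: subject of the clause headed by 'informed'; c-commands the reflexive but lies outside its binding domain — cannot bind it (Principle A).

Ava's colleague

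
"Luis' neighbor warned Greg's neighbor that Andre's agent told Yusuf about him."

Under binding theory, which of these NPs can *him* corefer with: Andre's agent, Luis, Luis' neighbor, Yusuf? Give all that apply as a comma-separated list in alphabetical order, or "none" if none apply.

Luis, Luis' neighbor

*him* is a pronoun; Principle B requires it to be free in its binding domain — the clause headed by 'told'.
— Andre's agent: subject of the clause headed by 'told'; c-commands the pronoun within its binding domain — blocked (Principle B).
— Luis: possessor inside the subject DP of the matrix clause; does not c-command the pronoun — Principle B does not apply; allowed.
— Luis' neighbor: subject of the matrix clause; c-commands the pronoun but lies outside its binding domain — allowed.
— Yusuf: object of the clause headed by 'told'; c-commands the pronoun within its binding domain — blocked (Principle B).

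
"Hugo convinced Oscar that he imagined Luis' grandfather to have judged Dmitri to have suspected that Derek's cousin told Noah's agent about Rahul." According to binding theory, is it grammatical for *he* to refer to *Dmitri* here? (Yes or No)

*Dmitri* is an R-expression; Principle C requires it to be free (not bound by any c-commanding expression).
— he: subject of the clause headed by 'imagined'; the pronoun c-commands the R-expression — coreference blocked (Principle C).

No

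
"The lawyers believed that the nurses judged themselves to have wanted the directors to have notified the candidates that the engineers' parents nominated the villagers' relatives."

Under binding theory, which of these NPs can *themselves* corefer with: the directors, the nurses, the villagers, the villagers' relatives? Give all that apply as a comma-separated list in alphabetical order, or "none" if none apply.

the nurses

*themselves* is a reflexive; Principle A requires it to be bound within its binding domain — the clause headed by 'judged'.
— the directors: subject of the clause headed by 'notified'; does not c-command the reflexive — cannot bind it (Principle A).
— the nurses: subject of the clause headed by 'judged'; c-commands the reflexive within its binding domain — allowed (Principle A).
— the villagers: possessor inside the object DP of the clause headed by 'nominated'; does not c-command the reflexive — cannot bind it (Principle A).
— the villagers' relatives: object of the clause headed by 'nominated'; does not c-command the reflexive — cannot bind it (Principle A).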